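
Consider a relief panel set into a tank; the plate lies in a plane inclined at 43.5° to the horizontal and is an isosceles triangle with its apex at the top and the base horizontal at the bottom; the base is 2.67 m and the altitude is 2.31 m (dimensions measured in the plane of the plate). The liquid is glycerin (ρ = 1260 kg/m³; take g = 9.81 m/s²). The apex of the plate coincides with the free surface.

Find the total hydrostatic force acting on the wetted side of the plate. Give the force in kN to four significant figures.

F ≈ 40.41 kN

γ = ρg = 1260 × 9.81 / 1000 = 12.3606 kN/m³.
Let θ = 43.5° be the plate's angle to the horizontal; measure y along the incline from where the plane meets the free surface. Vertical depth h = y·sinθ with sinθ = 0.688355.
With the apex up, the centroid sits 2h/3 = 2 × 2.31/3 = 1.54 m below the apex, so y_c = 1.54 m and h_c = 1.54 × 0.688355 = 1.06007 m.
A = ½ × 2.67 × 2.31 = 3.08385 m².
Resultant F = γ·h_c·A = 12.3606 × 1.06007 × 3.08385 = 40.408 kN.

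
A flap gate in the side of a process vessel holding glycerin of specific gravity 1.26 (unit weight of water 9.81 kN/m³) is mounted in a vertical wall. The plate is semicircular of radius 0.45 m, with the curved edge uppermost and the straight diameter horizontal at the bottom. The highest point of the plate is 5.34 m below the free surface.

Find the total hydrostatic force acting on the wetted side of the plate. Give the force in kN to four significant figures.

γ = 1.26 × 9.81 = 12.3606 kN/m³.
The centroid lies 4r/(3π) = 0.190986 m above the diameter, so r − 4r/(3π) = 0.45 − 0.190986 = 0.259014 m below the topmost point, so the centroid depth is h_c = 5.34 + 0.259014 = 5.59901 m.
A = πr²/2 = π × 0.45²/2 = 0.318086 m².
Resultant F = γ·h_c·A = 12.3606 × 5.59901 × 0.318086 = 22.0138 kN.

F ≈ 22.01 kN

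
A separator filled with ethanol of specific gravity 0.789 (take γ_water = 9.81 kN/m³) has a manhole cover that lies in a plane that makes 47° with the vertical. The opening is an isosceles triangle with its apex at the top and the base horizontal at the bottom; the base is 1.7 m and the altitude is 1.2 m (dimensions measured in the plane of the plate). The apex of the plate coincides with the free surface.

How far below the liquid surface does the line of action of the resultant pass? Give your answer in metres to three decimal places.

h_p = 0.614 m

γ = 0.789 × 9.81 = 7.74009 kN/m³.
The plate makes 47° with the vertical, i.e. θ = 90° − 47° = 43° to the horizontal. Measuring y along the incline from the free-surface line, vertical depth h = y·sinθ with sinθ = 0.681998.
With the apex up, the centroid sits 2h/3 = 2 × 1.2/3 = 0.8 m below the apex, so y_c = 0.8 m and h_c = 0.8 × 0.681998 = 0.545598 m.
A = ½ × 1.7 × 1.2 = 1.02 m².
Resultant F = γ·h_c·A = 7.74009 × 0.545598 × 1.02 = 4.30744 kN.
I_c = b·h³/36 = 1.7 × 1.2³/36 = 0.0816 m⁴.
Centre of pressure: y_p = y_c + I_c/(y_c·A) = 0.8 + 0.0816/(0.8 × 1.02) = 0.8 + 0.1 = 0.9 m along the plane.
Vertically, h_p = y_p·sinθ = 0.9 × 0.681998 = 0.613798 m.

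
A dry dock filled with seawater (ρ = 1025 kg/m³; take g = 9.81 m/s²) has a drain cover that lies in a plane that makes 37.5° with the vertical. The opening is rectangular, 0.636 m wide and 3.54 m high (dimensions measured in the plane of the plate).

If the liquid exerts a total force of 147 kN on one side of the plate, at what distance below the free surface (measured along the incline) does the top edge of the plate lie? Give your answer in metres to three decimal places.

γ = ρg = 1025 × 9.81 / 1000 = 10.05525 kN/m³.
A = 0.636 × 3.54 = 2.25144 m².
From F = γ·h_c·A, the centroid depth is h_c = 147/(10.05525 × 2.25144) = 6.49328 m.
The plate makes 37.5° with the vertical, i.e. θ = 90° − 37.5° = 52.5° to the horizontal. Measuring y along the incline from the free-surface line, vertical depth h = y·sinθ with sinθ = 0.793353.
Along the incline, y_c = h_c/sinθ = 6.49328/0.793353 = 8.1846 m.
The centroid lies 3.54/2 = 1.77 m below the top edge, so the top edge sits at y_top = 8.1846 − 1.77 = 6.4146 m along the incline.

y_top ≈ 6.415 m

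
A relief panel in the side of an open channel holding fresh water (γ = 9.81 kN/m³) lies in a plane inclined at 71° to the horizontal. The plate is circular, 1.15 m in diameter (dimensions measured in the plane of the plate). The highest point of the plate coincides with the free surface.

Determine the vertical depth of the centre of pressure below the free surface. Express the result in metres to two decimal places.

h_p = 0.68 m

γ = 9.81 kN/m³.
Let θ = 71° be the plate's angle to the horizontal; measure y along the incline from where the plane meets the free surface. Vertical depth h = y·sinθ with sinθ = 0.945519.
The centroid is at the centre, 0.575 m below the top of the plate, so y_c = 0.575 m and h_c = 0.575 × 0.945519 = 0.543673 m.
A = π(0.575)² = 1.03869 m².
Resultant F = γ·h_c·A = 9.81 × 0.543673 × 1.03869 = 5.53978 kN.
I_c = πr⁴/4 = π × 0.575⁴/4 = 0.0858541 m⁴.
Centre of pressure: y_p = y_c + I_c/(y_c·A) = 0.575 + 0.0858541/(0.575 × 1.03869) = 0.575 + 0.14375 = 0.71875 m along the plane.
Vertically, h_p = y_p·sinθ = 0.71875 × 0.945519 = 0.679592 m.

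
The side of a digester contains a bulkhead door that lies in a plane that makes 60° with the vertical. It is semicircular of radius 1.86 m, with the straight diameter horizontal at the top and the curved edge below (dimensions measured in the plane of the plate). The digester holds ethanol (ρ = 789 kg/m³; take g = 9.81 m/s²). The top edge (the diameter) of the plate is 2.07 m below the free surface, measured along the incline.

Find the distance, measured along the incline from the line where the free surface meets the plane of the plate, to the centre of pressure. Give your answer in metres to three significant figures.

y_p = 2.94 m

γ = ρg = 789 × 9.81 / 1000 = 7.74009 kN/m³.
The plate makes 60° with the vertical, i.e. θ = 90° − 60° = 30° to the horizontal. Measuring y along the incline from the free-surface line, vertical depth h = y·sinθ with sinθ = 0.500000.
The centroid of a semicircle lies 4r/(3π) = 0.789409 m from the diameter, here below the top edge, so y_c = 2.07 + 0.789409 = 2.85941 m and h_c = 2.85941 × 0.500000 = 1.42971 m.
A = πr²/2 = π × 1.86²/2 = 5.43433 m².
Resultant F = γ·h_c·A = 7.74009 × 1.42971 × 5.43433 = 60.1368 kN.
I_c = (π/8 − 8/(9π))·r⁴ = 0.109757 × 1.86⁴ = 1.31366 m⁴.
Centre of pressure: y_p = y_c + I_c/(y_c·A) = 2.85941 + 1.31366/(2.85941 × 5.43433) = 2.85941 + 0.0845397 = 2.94395 m along the plane.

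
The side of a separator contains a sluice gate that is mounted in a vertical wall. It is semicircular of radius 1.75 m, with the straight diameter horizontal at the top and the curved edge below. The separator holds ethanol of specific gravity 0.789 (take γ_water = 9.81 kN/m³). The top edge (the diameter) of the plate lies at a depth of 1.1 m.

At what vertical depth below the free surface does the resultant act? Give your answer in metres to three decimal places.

h_p = 1.959 m

γ = 0.789 × 9.81 = 7.74009 kN/m³.
The centroid of a semicircle lies 4r/(3π) = 0.742723 m from the diameter, here below the top edge, so the centroid depth is h_c = 1.1 + 0.742723 = 1.84272 m.
A = πr²/2 = π × 1.75²/2 = 4.81056 m².
Resultant F = γ·h_c·A = 7.74009 × 1.84272 × 4.81056 = 68.6121 kN.
I_c = (π/8 − 8/(9π))·r⁴ = 0.109757 × 1.75⁴ = 1.0294 m⁴.
Centre of pressure: y_p = y_c + I_c/(y_c·A) = 1.84272 + 1.0294/(1.84272 × 4.81056) = 1.84272 + 0.116126 = 1.95885 m along the plane.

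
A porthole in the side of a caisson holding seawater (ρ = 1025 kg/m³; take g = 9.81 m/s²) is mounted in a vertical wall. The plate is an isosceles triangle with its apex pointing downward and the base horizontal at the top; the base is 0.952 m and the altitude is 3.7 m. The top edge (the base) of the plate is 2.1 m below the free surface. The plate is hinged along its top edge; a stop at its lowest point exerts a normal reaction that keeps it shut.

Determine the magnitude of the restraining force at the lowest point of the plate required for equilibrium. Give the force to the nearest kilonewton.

P ≈ 23 kN

γ = ρg = 1025 × 9.81 / 1000 = 10.05525 kN/m³.
With the apex down, the centroid sits h/3 = 3.7/3 = 1.23333 m below the base (the top edge), so the centroid depth is h_c = 2.1 + 1.23333 = 3.33333 m.
A = ½ × 0.952 × 3.7 = 1.7612 m².
Resultant F = γ·h_c·A = 10.05525 × 3.33333 × 1.7612 = 59.031 kN.
I_c = b·h³/36 = 0.952 × 3.7³/36 = 1.33949 m⁴.
Centre of pressure: y_p = y_c + I_c/(y_c·A) = 3.33333 + 1.33949/(3.33333 × 1.7612) = 3.33333 + 0.228167 = 3.5615 m along the plane.
The resultant acts 1.23333 + 0.228167 = 1.4615 m (along the plate) below the hinge at the top edge, so the moment about the hinge is M = F × 1.4615 = 59.031 × 1.4615 = 86.2738 kN·m.
A normal force at the bottom, 3.7 m from the hinge, must supply this moment: P = 86.2738/3.7 = 23.3172 kN.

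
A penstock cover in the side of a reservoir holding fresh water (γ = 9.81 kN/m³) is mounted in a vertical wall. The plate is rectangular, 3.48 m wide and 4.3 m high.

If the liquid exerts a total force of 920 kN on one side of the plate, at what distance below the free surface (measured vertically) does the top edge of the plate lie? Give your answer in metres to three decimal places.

d_top ≈ 4.117 m

γ = 9.81 kN/m³.
A = 3.48 × 4.3 = 14.964 m².
From F = γ·h_c·A, the centroid depth is h_c = 920/(9.81 × 14.964) = 6.26716 m.
The centroid lies 4.3/2 = 2.15 m below the top edge, so the top edge sits at h_top = 6.26716 − 2.15 = 4.11716 m below the surface.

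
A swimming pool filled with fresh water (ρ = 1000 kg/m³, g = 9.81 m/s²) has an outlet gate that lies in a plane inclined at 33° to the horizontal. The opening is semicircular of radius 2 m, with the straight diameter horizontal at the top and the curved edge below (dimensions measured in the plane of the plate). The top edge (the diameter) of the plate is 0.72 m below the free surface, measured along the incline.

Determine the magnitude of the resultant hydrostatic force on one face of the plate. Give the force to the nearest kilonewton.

γ = ρg = 1000 × 9.81 = 9810 N/m³ = 9.81 kN/m³.
Let θ = 33° be the plate's angle to the horizontal; measure y along the incline from where the plane meets the free surface. Vertical depth h = y·sinθ with sinθ = 0.544639.
The centroid of a semicircle lies 4r/(3π) = 0.848826 m from the diameter, here below the top edge, so y_c = 0.72 + 0.848826 = 1.56883 m and h_c = 1.56883 × 0.544639 = 0.854446 m.
A = πr²/2 = π × 2²/2 = 6.28319 m².
Resultant F = γ·h_c·A = 9.81 × 0.854446 × 6.28319 = 52.6664 kN.

F ≈ 53 kN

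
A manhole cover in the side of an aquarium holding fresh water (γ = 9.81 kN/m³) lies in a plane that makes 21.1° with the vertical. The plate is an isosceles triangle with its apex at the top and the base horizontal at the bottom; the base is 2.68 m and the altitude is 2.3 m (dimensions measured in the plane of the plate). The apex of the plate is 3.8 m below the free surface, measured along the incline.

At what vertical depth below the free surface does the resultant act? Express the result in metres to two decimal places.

h_p = 5.03 m

γ = 9.81 kN/m³.
The plate makes 21.1° with the vertical, i.e. θ = 90° − 21.1° = 68.9° to the horizontal. Measuring y along the incline from the free-surface line, vertical depth h = y·sinθ with sinθ = 0.932954.
With the apex up, the centroid sits 2h/3 = 2 × 2.3/3 = 1.53333 m below the apex, so y_c = 3.8 + 1.53333 = 5.33333 m and h_c = 5.33333 × 0.932954 = 4.97575 m.
A = ½ × 2.68 × 2.3 = 3.082 m².
Resultant F = γ·h_c·A = 9.81 × 4.97575 × 3.082 = 150.439 kN.
I_c = b·h³/36 = 2.68 × 2.3³/36 = 0.905766 m⁴.
Centre of pressure: y_p = y_c + I_c/(y_c·A) = 5.33333 + 0.905766/(5.33333 × 3.082) = 5.33333 + 0.0551042 = 5.38843 m along the plane.
Vertically, h_p = y_p·sinθ = 5.38843 × 0.932954 = 5.02716 m.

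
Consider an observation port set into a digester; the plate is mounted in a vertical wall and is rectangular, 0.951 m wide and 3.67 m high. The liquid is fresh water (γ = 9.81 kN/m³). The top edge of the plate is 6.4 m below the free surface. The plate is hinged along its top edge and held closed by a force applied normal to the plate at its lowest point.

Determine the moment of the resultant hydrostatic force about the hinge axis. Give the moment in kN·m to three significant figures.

γ = 9.81 kN/m³.
The centroid lies 3.67/2 = 1.835 m below the top edge, so the centroid depth is h_c = 6.4 + 1.835 = 8.235 m.
A = 0.951 × 3.67 = 3.49017 m².
Resultant F = γ·h_c·A = 9.81 × 8.235 × 3.49017 = 281.955 kN.
I_c = b·h³/12 = 0.951 × 3.67³/12 = 3.9174 m⁴.
Centre of pressure: y_p = y_c + I_c/(y_c·A) = 8.235 + 3.9174/(8.235 × 3.49017) = 8.235 + 0.136297 = 8.3713 m along the plane.
The resultant acts 1.835 + 0.136297 = 1.9713 m (along the plate) below the hinge at the top edge, so the moment about the hinge is M = F × 1.9713 = 281.955 × 1.9713 = 555.818 kN·m.

M ≈ 556 kN·m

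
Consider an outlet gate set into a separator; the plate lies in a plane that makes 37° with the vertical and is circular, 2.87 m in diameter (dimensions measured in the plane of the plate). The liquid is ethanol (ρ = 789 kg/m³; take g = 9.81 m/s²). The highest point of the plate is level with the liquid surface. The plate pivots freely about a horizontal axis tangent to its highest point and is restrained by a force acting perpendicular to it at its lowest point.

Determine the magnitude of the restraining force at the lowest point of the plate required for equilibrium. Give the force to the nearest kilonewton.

γ = ρg = 789 × 9.81 / 1000 = 7.74009 kN/m³.
The plate makes 37° with the vertical, i.e. θ = 90° − 37° = 53° to the horizontal. Measuring y along the incline from the free-surface line, vertical depth h = y·sinθ with sinθ = 0.798636.
The centroid is at the centre, 1.435 m below the top of the plate, so y_c = 1.435 m and h_c = 1.435 × 0.798636 = 1.14604 m.
A = π(1.435)² = 6.46925 m².
Resultant F = γ·h_c·A = 7.74009 × 1.14604 × 6.46925 = 57.3852 kN.
I_c = πr⁴/4 = π × 1.435⁴/4 = 3.33041 m⁴.
Centre of pressure: y_p = y_c + I_c/(y_c·A) = 1.435 + 3.33041/(1.435 × 6.46925) = 1.435 + 0.35875 = 1.79375 m along the plane.
The resultant acts 1.435 + 0.35875 = 1.79375 m (along the plate) below the hinge at the top edge, so the moment about the hinge is M = F × 1.79375 = 57.3852 × 1.79375 = 102.935 kN·m.
A normal force at the bottom, 2.87 m from the hinge, must supply this moment: P = 102.935/2.87 = 35.8659 kN.

P ≈ 36 kN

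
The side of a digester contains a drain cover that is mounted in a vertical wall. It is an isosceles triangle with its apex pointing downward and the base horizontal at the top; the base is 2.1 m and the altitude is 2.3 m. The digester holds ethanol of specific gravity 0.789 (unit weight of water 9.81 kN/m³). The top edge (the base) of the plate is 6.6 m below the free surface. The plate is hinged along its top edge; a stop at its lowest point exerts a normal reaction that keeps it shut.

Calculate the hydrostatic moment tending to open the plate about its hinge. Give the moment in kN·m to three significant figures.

γ = 0.789 × 9.81 = 7.74009 kN/m³.
With the apex down, the centroid sits h/3 = 2.3/3 = 0.766667 m below the base (the top edge), so the centroid depth is h_c = 6.6 + 0.766667 = 7.36667 m.
A = ½ × 2.1 × 2.3 = 2.415 m².
Resultant F = γ·h_c·A = 7.74009 × 7.36667 × 2.415 = 137.7 kN.
I_c = b·h³/36 = 2.1 × 2.3³/36 = 0.709742 m⁴.
Centre of pressure: y_p = y_c + I_c/(y_c·A) = 7.36667 + 0.709742/(7.36667 × 2.415) = 7.36667 + 0.0398944 = 7.40656 m along the plane.
The resultant acts 0.766667 + 0.0398944 = 0.806561 m (along the plate) below the hinge at the top edge, so the moment about the hinge is M = F × 0.806561 = 137.7 × 0.806561 = 111.063 kN·m.

M ≈ 111 kN·m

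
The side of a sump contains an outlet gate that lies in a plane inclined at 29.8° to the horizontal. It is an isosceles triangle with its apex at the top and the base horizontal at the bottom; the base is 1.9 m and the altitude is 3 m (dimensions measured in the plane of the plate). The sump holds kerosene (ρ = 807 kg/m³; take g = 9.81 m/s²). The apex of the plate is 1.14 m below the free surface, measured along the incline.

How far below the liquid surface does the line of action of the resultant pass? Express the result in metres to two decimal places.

γ = ρg = 807 × 9.81 / 1000 = 7.91667 kN/m³.
Let θ = 29.8° be the plate's angle to the horizontal; measure y along the incline from where the plane meets the free surface. Vertical depth h = y·sinθ with sinθ = 0.496974.
With the apex up, the centroid sits 2h/3 = 2 × 3/3 = 2 m below the apex, so y_c = 1.14 + 2 = 3.14 m and h_c = 3.14 × 0.496974 = 1.5605 m.
A = ½ × 1.9 × 3 = 2.85 m².
Resultant F = γ·h_c·A = 7.91667 × 1.5605 × 2.85 = 35.2088 kN.
I_c = b·h³/36 = 1.9 × 3³/36 = 1.425 m⁴.
Centre of pressure: y_p = y_c + I_c/(y_c·A) = 3.14 + 1.425/(3.14 × 2.85) = 3.14 + 0.159236 = 3.29924 m along the plane.
Vertically, h_p = y_p·sinθ = 3.29924 × 0.496974 = 1.63964 m.

h_p = 1.64 m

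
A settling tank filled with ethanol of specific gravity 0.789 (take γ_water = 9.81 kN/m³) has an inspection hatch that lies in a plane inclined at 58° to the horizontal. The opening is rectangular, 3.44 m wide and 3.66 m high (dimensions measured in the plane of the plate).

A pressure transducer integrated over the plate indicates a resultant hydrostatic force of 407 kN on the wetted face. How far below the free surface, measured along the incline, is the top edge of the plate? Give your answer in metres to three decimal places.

γ = 0.789 × 9.81 = 7.74009 kN/m³.
A = 3.44 × 3.66 = 12.5904 m².
From F = γ·h_c·A, the centroid depth is h_c = 407/(7.74009 × 12.5904) = 4.17647 m.
Let θ = 58° be the plate's angle to the horizontal; measure y along the incline from where the plane meets the free surface. Vertical depth h = y·sinθ with sinθ = 0.848048.
Along the incline, y_c = h_c/sinθ = 4.17647/0.848048 = 4.9248 m.
The centroid lies 3.66/2 = 1.83 m below the top edge, so the top edge sits at y_top = 4.9248 − 1.83 = 3.0948 m along the incline.

y_top ≈ 3.095 m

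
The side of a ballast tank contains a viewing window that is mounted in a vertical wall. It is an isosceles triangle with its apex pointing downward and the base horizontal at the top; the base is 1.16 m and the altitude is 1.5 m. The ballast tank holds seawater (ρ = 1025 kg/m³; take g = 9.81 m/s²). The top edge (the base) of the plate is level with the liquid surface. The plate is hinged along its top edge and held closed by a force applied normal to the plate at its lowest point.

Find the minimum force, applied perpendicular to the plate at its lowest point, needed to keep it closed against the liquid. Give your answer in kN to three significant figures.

γ = ρg = 1025 × 9.81 / 1000 = 10.05525 kN/m³.
With the apex down, the centroid sits h/3 = 1.5/3 = 0.5 m below the base (the top edge), so the centroid depth is h_c = 0.5 m.
A = ½ × 1.16 × 1.5 = 0.87 m².
Resultant F = γ·h_c·A = 10.05525 × 0.5 × 0.87 = 4.37403 kN.
I_c = b·h³/36 = 1.16 × 1.5³/36 = 0.10875 m⁴.
Centre of pressure: y_p = y_c + I_c/(y_c·A) = 0.5 + 0.10875/(0.5 × 0.87) = 0.5 + 0.25 = 0.75 m along the plane.
The resultant acts 0.5 + 0.25 = 0.75 m (along the plate) below the hinge at the top edge, so the moment about the hinge is M = F × 0.75 = 4.37403 × 0.75 = 3.28052 kN·m.
A normal force at the bottom, 1.5 m from the hinge, must supply this moment: P = 3.28052/1.5 = 2.18701 kN.

P ≈ 2.19 kN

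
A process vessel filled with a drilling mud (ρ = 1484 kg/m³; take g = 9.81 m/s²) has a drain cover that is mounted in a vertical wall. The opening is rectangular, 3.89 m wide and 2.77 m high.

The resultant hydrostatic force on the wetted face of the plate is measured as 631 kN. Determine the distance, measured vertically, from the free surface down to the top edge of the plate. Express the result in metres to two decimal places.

γ = ρg = 1484 × 9.81 / 1000 = 14.55804 kN/m³.
A = 3.89 × 2.77 = 10.7753 m².
From F = γ·h_c·A, the centroid depth is h_c = 631/(14.55804 × 10.7753) = 4.02251 m.
The centroid lies 2.77/2 = 1.385 m below the top edge, so the top edge sits at h_top = 4.02251 − 1.385 = 2.63751 m below the surface.

d_top ≈ 2.64 m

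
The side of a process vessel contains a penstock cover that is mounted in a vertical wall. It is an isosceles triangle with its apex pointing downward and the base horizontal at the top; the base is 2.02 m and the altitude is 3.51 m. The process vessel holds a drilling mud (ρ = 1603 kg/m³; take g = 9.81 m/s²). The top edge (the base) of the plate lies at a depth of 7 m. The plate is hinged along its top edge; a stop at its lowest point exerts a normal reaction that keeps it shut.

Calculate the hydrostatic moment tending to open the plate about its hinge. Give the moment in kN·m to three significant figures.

γ = ρg = 1603 × 9.81 / 1000 = 15.72543 kN/m³.
With the apex down, the centroid sits h/3 = 3.51/3 = 1.17 m below the base (the top edge), so the centroid depth is h_c = 7 + 1.17 = 8.17 m.
A = ½ × 2.02 × 3.51 = 3.5451 m².
Resultant F = γ·h_c·A = 15.72543 × 8.17 × 3.5451 = 455.463 kN.
I_c = b·h³/36 = 2.02 × 3.51³/36 = 2.42644 m⁴.
Centre of pressure: y_p = y_c + I_c/(y_c·A) = 8.17 + 2.42644/(8.17 × 3.5451) = 8.17 + 0.0837759 = 8.25378 m along the plane.
The resultant acts 1.17 + 0.0837759 = 1.25378 m (along the plate) below the hinge at the top edge, so the moment about the hinge is M = F × 1.25378 = 455.463 × 1.25378 = 571.05 kN·m.

M ≈ 571 kN·m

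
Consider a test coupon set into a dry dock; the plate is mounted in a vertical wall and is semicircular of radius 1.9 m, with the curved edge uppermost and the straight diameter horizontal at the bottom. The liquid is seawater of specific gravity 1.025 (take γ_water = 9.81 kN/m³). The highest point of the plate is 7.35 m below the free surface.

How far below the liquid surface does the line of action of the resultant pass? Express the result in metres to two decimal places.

h_p = 8.47 m

γ = 1.025 × 9.81 = 10.05525 kN/m³.
The centroid lies 4r/(3π) = 0.806385 m above the diameter, so r − 4r/(3π) = 1.9 − 0.806385 = 1.09361 m below the topmost point, so the centroid depth is h_c = 7.35 + 1.09361 = 8.44361 m.
A = πr²/2 = π × 1.9²/2 = 5.67057 m².
Resultant F = γ·h_c·A = 10.05525 × 8.44361 × 5.67057 = 481.446 kN.
I_c = (π/8 − 8/(9π))·r⁴ = 0.109757 × 1.9⁴ = 1.43036 m⁴.
Centre of pressure: y_p = y_c + I_c/(y_c·A) = 8.44361 + 1.43036/(8.44361 × 5.67057) = 8.44361 + 0.0298738 = 8.47348 m along the plane.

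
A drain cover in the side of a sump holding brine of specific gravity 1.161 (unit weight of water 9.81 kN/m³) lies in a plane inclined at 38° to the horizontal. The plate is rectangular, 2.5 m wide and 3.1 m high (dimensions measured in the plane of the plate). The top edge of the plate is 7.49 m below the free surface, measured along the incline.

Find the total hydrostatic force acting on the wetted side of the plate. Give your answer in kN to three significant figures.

F ≈ 491 kN

γ = 1.161 × 9.81 = 11.38941 kN/m³.
Let θ = 38° be the plate's angle to the horizontal; measure y along the incline from where the plane meets the free surface. Vertical depth h = y·sinθ with sinθ = 0.615661.
The centroid lies 3.1/2 = 1.55 m below the top edge, so y_c = 7.49 + 1.55 = 9.04 m and h_c = 9.04 × 0.615661 = 5.56558 m.
A = 2.5 × 3.1 = 7.75 m².
Resultant F = γ·h_c·A = 11.38941 × 5.56558 × 7.75 = 491.262 kN.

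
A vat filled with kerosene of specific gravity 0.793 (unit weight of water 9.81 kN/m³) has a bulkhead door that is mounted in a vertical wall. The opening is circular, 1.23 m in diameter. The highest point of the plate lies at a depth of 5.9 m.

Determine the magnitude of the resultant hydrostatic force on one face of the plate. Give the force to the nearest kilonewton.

F ≈ 60 kN

γ = 0.793 × 9.81 = 7.77933 kN/m³.
The centroid is at the centre, 0.615 m below the top of the plate, so the centroid depth is h_c = 5.9 + 0.615 = 6.515 m.
A = π(0.615)² = 1.18823 m².
Resultant F = γ·h_c·A = 7.77933 × 6.515 × 1.18823 = 60.2223 kN.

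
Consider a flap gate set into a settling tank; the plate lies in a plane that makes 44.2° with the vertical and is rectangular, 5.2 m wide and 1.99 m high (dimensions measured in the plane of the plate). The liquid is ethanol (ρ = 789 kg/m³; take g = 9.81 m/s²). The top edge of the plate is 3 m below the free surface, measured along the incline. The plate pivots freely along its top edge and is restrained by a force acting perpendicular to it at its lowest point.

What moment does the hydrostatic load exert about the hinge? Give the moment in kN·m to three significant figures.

M ≈ 247 kN·m

γ = ρg = 789 × 9.81 / 1000 = 7.74009 kN/m³.
The plate makes 44.2° with the vertical, i.e. θ = 90° − 44.2° = 45.8° to the horizontal. Measuring y along the incline from the free-surface line, vertical depth h = y·sinθ with sinθ = 0.716911.
The centroid lies 1.99/2 = 0.995 m below the top edge, so y_c = 3 + 0.995 = 3.995 m and h_c = 3.995 × 0.716911 = 2.86406 m.
A = 5.2 × 1.99 = 10.348 m².
Resultant F = γ·h_c·A = 7.74009 × 2.86406 × 10.348 = 229.395 kN.
I_c = b·h³/12 = 5.2 × 1.99³/12 = 3.41493 m⁴.
Centre of pressure: y_p = y_c + I_c/(y_c·A) = 3.995 + 3.41493/(3.995 × 10.348) = 3.995 + 0.0826054 = 4.07761 m along the plane.
The resultant acts 0.995 + 0.0826054 = 1.07761 m (along the plate) below the hinge at the top edge, so the moment about the hinge is M = F × 1.07761 = 229.395 × 1.07761 = 247.198 kN·m.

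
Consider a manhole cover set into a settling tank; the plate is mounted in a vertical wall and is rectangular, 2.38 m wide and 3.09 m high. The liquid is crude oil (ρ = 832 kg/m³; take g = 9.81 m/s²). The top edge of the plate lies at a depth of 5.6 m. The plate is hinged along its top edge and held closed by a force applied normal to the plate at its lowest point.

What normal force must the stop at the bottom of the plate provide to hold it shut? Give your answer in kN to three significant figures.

P ≈ 230 kN

γ = ρg = 832 × 9.81 / 1000 = 8.16192 kN/m³.
The centroid lies 3.09/2 = 1.545 m below the top edge, so the centroid depth is h_c = 5.6 + 1.545 = 7.145 m.
A = 2.38 × 3.09 = 7.3542 m².
Resultant F = γ·h_c·A = 8.16192 × 7.145 × 7.3542 = 428.874 kN.
I_c = b·h³/12 = 2.38 × 3.09³/12 = 5.85155 m⁴.
Centre of pressure: y_p = y_c + I_c/(y_c·A) = 7.145 + 5.85155/(7.145 × 7.3542) = 7.145 + 0.111361 = 7.25636 m along the plane.
The resultant acts 1.545 + 0.111361 = 1.65636 m (along the plate) below the hinge at the top edge, so the moment about the hinge is M = F × 1.65636 = 428.874 × 1.65636 = 710.37 kN·m.
A normal force at the bottom, 3.09 m from the hinge, must supply this moment: P = 710.37/3.09 = 229.893 kN.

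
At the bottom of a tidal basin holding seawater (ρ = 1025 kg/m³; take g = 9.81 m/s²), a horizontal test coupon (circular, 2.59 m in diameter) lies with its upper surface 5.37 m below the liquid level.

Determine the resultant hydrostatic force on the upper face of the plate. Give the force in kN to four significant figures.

F ≈ 284.5 kN

γ = ρg = 1025 × 9.81 / 1000 = 10.05525 kN/m³.
The plate is horizontal, so pressure is uniform at p = γ·h = 10.05525 × 5.37 = 53.9967 kN/m².
A = π(1.295)² = 5.26853 m².
F = p·A = 53.9967 × 5.26853 = 284.483 kN.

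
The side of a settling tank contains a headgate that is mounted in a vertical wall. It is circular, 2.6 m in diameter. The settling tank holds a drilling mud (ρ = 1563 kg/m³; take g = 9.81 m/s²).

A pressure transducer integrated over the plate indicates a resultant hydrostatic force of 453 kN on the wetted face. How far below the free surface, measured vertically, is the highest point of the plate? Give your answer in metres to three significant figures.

γ = ρg = 1563 × 9.81 / 1000 = 15.33303 kN/m³.
A = π(1.3)² = 5.30929 m².
From F = γ·h_c·A, the centroid depth is h_c = 453/(15.33303 × 5.30929) = 5.5646 m.
The centroid is at the centre, 1.3 m below the top of the plate, so the highest point sits at h_top = 5.5646 − 1.3 = 4.2646 m below the surface.

d_top ≈ 4.26 m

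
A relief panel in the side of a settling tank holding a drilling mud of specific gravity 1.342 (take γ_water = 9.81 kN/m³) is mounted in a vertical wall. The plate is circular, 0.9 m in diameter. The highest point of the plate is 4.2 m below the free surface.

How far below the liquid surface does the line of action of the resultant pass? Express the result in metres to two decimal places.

γ = 1.342 × 9.81 = 13.16502 kN/m³.
The centroid is at the centre, 0.45 m below the top of the plate, so the centroid depth is h_c = 4.2 + 0.45 = 4.65 m.
A = π(0.45)² = 0.636173 m².
Resultant F = γ·h_c·A = 13.16502 × 4.65 × 0.636173 = 38.9448 kN.
I_c = πr⁴/4 = π × 0.45⁴/4 = 0.0322062 m⁴.
Centre of pressure: y_p = y_c + I_c/(y_c·A) = 4.65 + 0.0322062/(4.65 × 0.636173) = 4.65 + 0.0108871 = 4.66089 m along the plane.

h_p = 4.66 m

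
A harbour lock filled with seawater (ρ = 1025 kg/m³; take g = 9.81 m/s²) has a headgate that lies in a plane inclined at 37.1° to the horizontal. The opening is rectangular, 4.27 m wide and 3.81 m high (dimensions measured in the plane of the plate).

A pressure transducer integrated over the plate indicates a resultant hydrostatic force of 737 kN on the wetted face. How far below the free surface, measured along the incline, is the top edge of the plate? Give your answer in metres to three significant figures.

y_top ≈ 5.56 m

γ = ρg = 1025 × 9.81 / 1000 = 10.05525 kN/m³.
A = 4.27 × 3.81 = 16.2687 m².
From F = γ·h_c·A, the centroid depth is h_c = 737/(10.05525 × 16.2687) = 4.50528 m.
Let θ = 37.1° be the plate's angle to the horizontal; measure y along the incline from where the plane meets the free surface. Vertical depth h = y·sinθ with sinθ = 0.603208.
Along the incline, y_c = h_c/sinθ = 4.50528/0.603208 = 7.46887 m.
The centroid lies 3.81/2 = 1.905 m below the top edge, so the top edge sits at y_top = 7.46887 − 1.905 = 5.56387 m along the incline.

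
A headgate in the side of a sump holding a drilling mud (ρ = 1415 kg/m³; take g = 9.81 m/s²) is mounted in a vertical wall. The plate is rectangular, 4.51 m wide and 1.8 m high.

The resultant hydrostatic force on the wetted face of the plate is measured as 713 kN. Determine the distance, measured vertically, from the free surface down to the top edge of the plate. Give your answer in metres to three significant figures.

γ = ρg = 1415 × 9.81 / 1000 = 13.88115 kN/m³.
A = 4.51 × 1.8 = 8.118 m².
From F = γ·h_c·A, the centroid depth is h_c = 713/(13.88115 × 8.118) = 6.32725 m.
The centroid lies 1.8/2 = 0.9 m below the top edge, so the top edge sits at h_top = 6.32725 − 0.9 = 5.42725 m below the surface.

d_top ≈ 5.43 m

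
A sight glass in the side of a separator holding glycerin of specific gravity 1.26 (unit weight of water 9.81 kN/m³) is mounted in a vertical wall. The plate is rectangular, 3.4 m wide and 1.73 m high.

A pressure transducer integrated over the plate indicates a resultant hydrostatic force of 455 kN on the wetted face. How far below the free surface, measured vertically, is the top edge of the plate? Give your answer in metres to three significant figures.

d_top ≈ 5.39 m

γ = 1.26 × 9.81 = 12.3606 kN/m³.
A = 3.4 × 1.73 = 5.882 m².
From F = γ·h_c·A, the centroid depth is h_c = 455/(12.3606 × 5.882) = 6.25816 m.
The centroid lies 1.73/2 = 0.865 m below the top edge, so the top edge sits at h_top = 6.25816 − 0.865 = 5.39316 m below the surface.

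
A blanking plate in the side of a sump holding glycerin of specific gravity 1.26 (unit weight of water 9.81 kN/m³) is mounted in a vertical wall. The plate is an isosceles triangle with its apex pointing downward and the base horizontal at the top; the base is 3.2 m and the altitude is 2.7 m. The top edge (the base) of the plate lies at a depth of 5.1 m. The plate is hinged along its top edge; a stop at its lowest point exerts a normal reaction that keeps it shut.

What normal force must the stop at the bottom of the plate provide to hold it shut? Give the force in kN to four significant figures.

P ≈ 114.8 kN

γ = 1.26 × 9.81 = 12.3606 kN/m³.
With the apex down, the centroid sits h/3 = 2.7/3 = 0.9 m below the base (the top edge), so the centroid depth is h_c = 5.1 + 0.9 = 6 m.
A = ½ × 3.2 × 2.7 = 4.32 m².
Resultant F = γ·h_c·A = 12.3606 × 6 × 4.32 = 320.387 kN.
I_c = b·h³/36 = 3.2 × 2.7³/36 = 1.7496 m⁴.
Centre of pressure: y_p = y_c + I_c/(y_c·A) = 6 + 1.7496/(6 × 4.32) = 6 + 0.0675 = 6.0675 m along the plane.
The resultant acts 0.9 + 0.0675 = 0.9675 m (along the plate) below the hinge at the top edge, so the moment about the hinge is M = F × 0.9675 = 320.387 × 0.9675 = 309.974 kN·m.
A normal force at the bottom, 2.7 m from the hinge, must supply this moment: P = 309.974/2.7 = 114.805 kN.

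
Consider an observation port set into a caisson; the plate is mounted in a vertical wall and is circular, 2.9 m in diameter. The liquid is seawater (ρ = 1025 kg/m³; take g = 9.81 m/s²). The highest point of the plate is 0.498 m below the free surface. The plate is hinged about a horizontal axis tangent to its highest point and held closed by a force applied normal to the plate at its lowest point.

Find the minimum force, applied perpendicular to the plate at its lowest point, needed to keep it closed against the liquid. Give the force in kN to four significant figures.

γ = ρg = 1025 × 9.81 / 1000 = 10.05525 kN/m³.
The centroid is at the centre, 1.45 m below the top of the plate, so the centroid depth is h_c = 0.498 + 1.45 = 1.948 m.
A = π(1.45)² = 6.6052 m².
Resultant F = γ·h_c·A = 10.05525 × 1.948 × 6.6052 = 129.38 kN.
I_c = πr⁴/4 = π × 1.45⁴/4 = 3.47186 m⁴.
Centre of pressure: y_p = y_c + I_c/(y_c·A) = 1.948 + 3.47186/(1.948 × 6.6052) = 1.948 + 0.269828 = 2.21783 m along the plane.
The resultant acts 1.45 + 0.269828 = 1.71983 m (along the plate) below the hinge at the top edge, so the moment about the hinge is M = F × 1.71983 = 129.38 × 1.71983 = 222.512 kN·m.
A normal force at the bottom, 2.9 m from the hinge, must supply this moment: P = 222.512/2.9 = 76.7283 kN.

P ≈ 76.73 kN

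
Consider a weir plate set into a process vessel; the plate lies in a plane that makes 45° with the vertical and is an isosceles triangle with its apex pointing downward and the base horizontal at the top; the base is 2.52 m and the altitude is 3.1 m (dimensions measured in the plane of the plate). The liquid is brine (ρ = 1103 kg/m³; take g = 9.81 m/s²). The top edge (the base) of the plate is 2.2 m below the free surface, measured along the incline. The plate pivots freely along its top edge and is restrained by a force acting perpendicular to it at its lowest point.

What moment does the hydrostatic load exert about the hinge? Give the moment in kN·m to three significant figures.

M ≈ 116 kN·m

γ = ρg = 1103 × 9.81 / 1000 = 10.82043 kN/m³.
The plate makes 45° with the vertical, i.e. θ = 90° − 45° = 45° to the horizontal. Measuring y along the incline from the free-surface line, vertical depth h = y·sinθ with sinθ = 0.707107.
With the apex down, the centroid sits h/3 = 3.1/3 = 1.03333 m below the base (the top edge), so y_c = 2.2 + 1.03333 = 3.23333 m and h_c = 3.23333 × 0.707107 = 2.28631 m.
A = ½ × 2.52 × 3.1 = 3.906 m².
Resultant F = γ·h_c·A = 10.82043 × 2.28631 × 3.906 = 96.63 kN.
I_c = b·h³/36 = 2.52 × 3.1³/36 = 2.08537 m⁴.
Centre of pressure: y_p = y_c + I_c/(y_c·A) = 3.23333 + 2.08537/(3.23333 × 3.906) = 3.23333 + 0.16512 = 3.39845 m along the plane.
The resultant acts 1.03333 + 0.16512 = 1.19845 m (along the plate) below the hinge at the top edge, so the moment about the hinge is M = F × 1.19845 = 96.63 × 1.19845 = 115.806 kN·m.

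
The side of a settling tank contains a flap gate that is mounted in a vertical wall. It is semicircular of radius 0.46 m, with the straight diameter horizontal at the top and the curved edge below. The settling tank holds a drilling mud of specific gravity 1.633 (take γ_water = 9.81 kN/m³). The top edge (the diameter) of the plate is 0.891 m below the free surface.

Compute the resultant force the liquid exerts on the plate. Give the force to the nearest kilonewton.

γ = 1.633 × 9.81 = 16.01973 kN/m³.
The centroid of a semicircle lies 4r/(3π) = 0.19523 m from the diameter, here below the top edge, so the centroid depth is h_c = 0.891 + 0.19523 = 1.08623 m.
A = πr²/2 = π × 0.46²/2 = 0.332381 m².
Resultant F = γ·h_c·A = 16.01973 × 1.08623 × 0.332381 = 5.7838 kN.

F ≈ 6 kN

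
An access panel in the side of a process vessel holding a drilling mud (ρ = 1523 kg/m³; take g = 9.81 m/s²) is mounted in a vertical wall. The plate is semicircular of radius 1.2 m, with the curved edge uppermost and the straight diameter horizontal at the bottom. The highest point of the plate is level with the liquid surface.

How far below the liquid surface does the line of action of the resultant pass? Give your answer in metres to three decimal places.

γ = ρg = 1523 × 9.81 / 1000 = 14.94063 kN/m³.
The centroid lies 4r/(3π) = 0.509296 m above the diameter, so r − 4r/(3π) = 1.2 − 0.509296 = 0.690704 m below the topmost point, so the centroid depth is h_c = 0.690704 m.
A = πr²/2 = π × 1.2²/2 = 2.26195 m².
Resultant F = γ·h_c·A = 14.94063 × 0.690704 × 2.26195 = 23.3423 kN.
I_c = (π/8 − 8/(9π))·r⁴ = 0.109757 × 1.2⁴ = 0.227592 m⁴.
Centre of pressure: y_p = y_c + I_c/(y_c·A) = 0.690704 + 0.227592/(0.690704 × 2.26195) = 0.690704 + 0.145674 = 0.836378 m along the plane.

h_p = 0.836 m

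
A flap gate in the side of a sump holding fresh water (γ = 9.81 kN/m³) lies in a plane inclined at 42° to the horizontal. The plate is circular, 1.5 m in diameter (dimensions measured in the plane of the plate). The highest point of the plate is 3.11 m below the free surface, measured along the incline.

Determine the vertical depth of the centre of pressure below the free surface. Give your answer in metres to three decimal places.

h_p = 2.607 m

γ = 9.81 kN/m³.
Let θ = 42° be the plate's angle to the horizontal; measure y along the incline from where the plane meets the free surface. Vertical depth h = y·sinθ with sinθ = 0.669131.
The centroid is at the centre, 0.75 m below the top of the plate, so y_c = 3.11 + 0.75 = 3.86 m and h_c = 3.86 × 0.669131 = 2.58285 m.
A = π(0.75)² = 1.76715 m².
Resultant F = γ·h_c·A = 9.81 × 2.58285 × 1.76715 = 44.7756 kN.
I_c = πr⁴/4 = π × 0.75⁴/4 = 0.248505 m⁴.
Centre of pressure: y_p = y_c + I_c/(y_c·A) = 3.86 + 0.248505/(3.86 × 1.76715) = 3.86 + 0.0364313 = 3.89643 m along the plane.
Vertically, h_p = y_p·sinθ = 3.89643 × 0.669131 = 2.60722 m.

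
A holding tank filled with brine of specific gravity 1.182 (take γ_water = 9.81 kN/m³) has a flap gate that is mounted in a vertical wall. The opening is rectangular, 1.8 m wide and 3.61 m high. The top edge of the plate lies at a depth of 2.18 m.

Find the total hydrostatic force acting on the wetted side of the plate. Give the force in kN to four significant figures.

γ = 1.182 × 9.81 = 11.59542 kN/m³.
The centroid lies 3.61/2 = 1.805 m below the top edge, so the centroid depth is h_c = 2.18 + 1.805 = 3.985 m.
A = 1.8 × 3.61 = 6.498 m².
Resultant F = γ·h_c·A = 11.59542 × 3.985 × 6.498 = 300.258 kN.

F ≈ 300.3 kN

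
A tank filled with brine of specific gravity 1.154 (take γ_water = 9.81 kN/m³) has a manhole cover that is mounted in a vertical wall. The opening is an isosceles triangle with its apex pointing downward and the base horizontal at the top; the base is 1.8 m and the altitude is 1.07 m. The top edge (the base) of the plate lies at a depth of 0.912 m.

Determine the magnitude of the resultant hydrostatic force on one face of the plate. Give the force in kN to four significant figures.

γ = 1.154 × 9.81 = 11.32074 kN/m³.
With the apex down, the centroid sits h/3 = 1.07/3 = 0.356667 m below the base (the top edge), so the centroid depth is h_c = 0.912 + 0.356667 = 1.26867 m.
A = ½ × 1.8 × 1.07 = 0.963 m².
Resultant F = γ·h_c·A = 11.32074 × 1.26867 × 0.963 = 13.8309 kN.

F ≈ 13.83 kN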